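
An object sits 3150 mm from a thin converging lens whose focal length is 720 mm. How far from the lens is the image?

933 mm

Lens equation: 1/s_i = 1/f − 1/s_o = 1/(720.0) − 1/(3150) = 0.001389 − 0.0003175 = 0.001071, so s_i = 933 mm.
The image is real, inverted and reduced, on the far side of the lens.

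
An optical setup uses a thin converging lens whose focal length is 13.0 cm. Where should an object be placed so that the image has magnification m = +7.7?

11.3 cm

m = −d_i/d_o ⇒ d_i = −m·d_o.
1/f = 1/d_o + 1/d_i = 1/d_o − 1/(m·d_o) = (1 − 1/m)/d_o, so d_o = f(1 − 1/m) = (13.00)(1 − 1/(+7.7)) = 11.3 cm.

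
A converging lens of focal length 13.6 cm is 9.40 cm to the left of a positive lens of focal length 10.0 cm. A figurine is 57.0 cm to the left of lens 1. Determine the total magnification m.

m = -0.170

Lens 1: 1/d_i1 = 1/(13.6) − 1/(57.0) = 0.05599, so d_i1 = 17.86 cm; m₁ = −d_i1/d_o1 = -0.3133.
d_o2 = 9.40 − (17.86) = -8.460 cm (virtual object).
Lens 2: 1/d_i2 = 1/(10.0) − 1/(-8.460) = 0.2182, so d_i2 = 4.583 cm; m₂ = −d_i2/d_o2 = +0.5417.
m = m₁·m₂ = (-0.3133)(+0.5417) = -0.170.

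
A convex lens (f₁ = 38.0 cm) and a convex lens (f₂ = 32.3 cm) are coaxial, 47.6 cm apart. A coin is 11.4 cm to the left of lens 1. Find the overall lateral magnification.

Lens 1: 1/d_i1 = 1/(38.0) − 1/(11.4) = -0.06140, so d_i1 = -16.29 cm; m₁ = −d_i1/d_o1 = +1.429.
d_o2 = 47.6 − (-16.29) = 63.89 cm.
Lens 2: 1/d_i2 = 1/(32.3) − 1/(63.89) = 0.01531, so d_i2 = 65.33 cm; m₂ = −d_i2/d_o2 = -1.022.
m = m₁·m₂ = (+1.429)(-1.022) = -1.46.

m = -1.46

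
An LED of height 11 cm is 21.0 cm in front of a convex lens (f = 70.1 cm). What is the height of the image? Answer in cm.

1/d_i = 1/f − 1/d_o = 1/(70.10) − 1/(21.0) = -0.03335, so d_i = -29.98 cm.
m = −d_i/d_o = +1.428.
|h_i| = |m|·h_o = 1.428 × 11 = 15.7 cm. The image is virtual, upright and enlarged, on the same side as the object.

15.7 cm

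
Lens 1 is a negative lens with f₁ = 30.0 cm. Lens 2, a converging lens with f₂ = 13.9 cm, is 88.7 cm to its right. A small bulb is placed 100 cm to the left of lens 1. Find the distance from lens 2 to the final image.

15.9 cm

Lens 1 is diverging, so f₁ = −30.0 cm.
Lens 1: 1/d_i1 = 1/f₁ − 1/d_o1 = 1/(-30.0) − 1/(100) = -0.04333, so d_i1 = -23.08 cm.
The intermediate image is 23.08 cm to the left of lens 1 (virtual), which is 88.7 − (-23.08) = 111.8 cm to the left of lens 2, so d_o2 = +111.8 cm.
Lens 2: 1/d_i2 = 1/f₂ − 1/d_o2 = 1/(13.9) − 1/(111.8) = 0.06300, so d_i2 = 15.9 cm.
The final image is real, 15.9 cm to the right of lens 2 (overall magnification ≈ -0.033).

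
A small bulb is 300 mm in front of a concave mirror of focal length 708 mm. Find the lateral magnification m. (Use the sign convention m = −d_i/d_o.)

1/d_i = 1/f − 1/d_o = 1/(708.0) − 1/(300) = -0.001921, so d_i = -520.6 mm.
m = −d_i/d_o = −(-520.6)/(300) = +1.74.
The image is virtual, upright and enlarged, behind the mirror.

m = +1.74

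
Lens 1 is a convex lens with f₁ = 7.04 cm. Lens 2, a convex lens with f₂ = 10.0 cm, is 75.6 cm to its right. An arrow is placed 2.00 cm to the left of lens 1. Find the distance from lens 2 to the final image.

Lens 1: 1/d_i1 = 1/f₁ − 1/d_o1 = 1/(7.04) − 1/(2.00) = -0.3580, so d_i1 = -2.794 cm.
The intermediate image is 2.794 cm to the left of lens 1 (virtual), which is 75.6 − (-2.794) = 78.39 cm to the left of lens 2, so d_o2 = +78.39 cm.
Lens 2: 1/d_i2 = 1/f₂ − 1/d_o2 = 1/(10.0) − 1/(78.39) = 0.08724, so d_i2 = 11.5 cm.
The final image is real, 11.5 cm to the right of lens 2 (overall magnification ≈ -0.20).

11.5 cm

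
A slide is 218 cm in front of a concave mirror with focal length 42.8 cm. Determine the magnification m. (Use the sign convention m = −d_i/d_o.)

1/d_i = 1/f − 1/d_o = 1/(42.80) − 1/(218) = 0.01878, so d_i = 53.26 cm.
m = −d_i/d_o = −(53.26)/(218) = -0.244.
The image is real, inverted and reduced, in front of the mirror.

m = -0.244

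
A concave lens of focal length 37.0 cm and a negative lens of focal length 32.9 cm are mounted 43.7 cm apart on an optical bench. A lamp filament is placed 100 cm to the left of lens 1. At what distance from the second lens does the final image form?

22.5 cm

Lens 1 is diverging, so f₁ = −37.0 cm.
Lens 1: 1/d_i1 = 1/f₁ − 1/d_o1 = 1/(-37.0) − 1/(100) = -0.03703, so d_i1 = -27.01 cm.
The intermediate image is 27.01 cm to the left of lens 1 (virtual), which is 43.7 − (-27.01) = 70.71 cm to the left of lens 2, so d_o2 = +70.71 cm.
Lens 2 is diverging, so f₂ = −32.9 cm.
Lens 2: 1/d_i2 = 1/f₂ − 1/d_o2 = 1/(-32.9) − 1/(70.71) = -0.04454, so d_i2 = -22.5 cm.
The final image is virtual, 22.5 cm to the left of lens 2 (overall magnification ≈ 0.086).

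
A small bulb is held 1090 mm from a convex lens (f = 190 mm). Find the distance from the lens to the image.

Thin-lens equation: 1/d_i = 1/f − 1/d_o = 1/(190.0) − 1/(1090) = 0.005263 − 0.0009174 = 0.004346, so d_i = 230 mm.
The image is real, inverted and reduced, on the far side of the lens.

230 mm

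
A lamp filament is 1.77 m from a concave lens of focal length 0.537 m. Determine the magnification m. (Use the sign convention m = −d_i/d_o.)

For a concave lens, f = -0.537 m.
1/d_i = 1/f − 1/d_o = 1/(-0.5370) − 1/(1.77) = -2.427, so d_i = -0.4120 m.
m = −d_i/d_o = −(-0.4120)/(1.77) = +0.233.
The image is virtual, upright and reduced, on the same side as the object.

m = +0.233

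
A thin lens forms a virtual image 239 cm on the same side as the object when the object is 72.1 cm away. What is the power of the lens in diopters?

P = +0.969 D

Virtual image ⇒ d_i = −239 cm.
1/f = 1/d_o + 1/d_i = 1/(72.1) + 1/(-239) = 0.009686 cm⁻¹.
f = 103.2 cm = 1.032 m, so P = 1/f = +0.969 D.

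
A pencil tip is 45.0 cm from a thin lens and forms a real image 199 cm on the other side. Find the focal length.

f = 36.7 cm (converging)

Real image ⇒ d_i = +199 cm.
1/f = 1/d_o + 1/d_i = 1/(45.0) + 1/(199) = 0.02725, so f = 36.7 cm.
Since f is positive, the thin lens is converging.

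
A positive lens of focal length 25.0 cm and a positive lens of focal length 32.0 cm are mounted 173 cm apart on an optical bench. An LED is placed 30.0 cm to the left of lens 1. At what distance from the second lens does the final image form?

Lens 1: 1/d_i1 = 1/f₁ − 1/d_o1 = 1/(25.0) − 1/(30.0) = 0.006667, so d_i1 = 150.0 cm.
The intermediate image is 150.0 cm to the right of lens 1, which is 173 − (150.0) = 23.00 cm to the left of lens 2, so d_o2 = +23.00 cm.
Lens 2: 1/d_i2 = 1/f₂ − 1/d_o2 = 1/(32.0) − 1/(23.00) = -0.01223, so d_i2 = -81.8 cm.
The final image is virtual, 81.8 cm to the left of lens 2 (overall magnification ≈ -18).

81.8 cm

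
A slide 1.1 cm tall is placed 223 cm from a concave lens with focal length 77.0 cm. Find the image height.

0.282 cm

For a concave lens, f = -77.0 cm.
1/d_i = 1/f − 1/d_o = 1/(-77.00) − 1/(223) = -0.01747, so d_i = -57.24 cm.
m = −d_i/d_o = +0.2567.
|h_i| = |m|·h_o = 0.2567 × 1.1 = 0.282 cm. The image is virtual, upright and reduced, on the same side as the object.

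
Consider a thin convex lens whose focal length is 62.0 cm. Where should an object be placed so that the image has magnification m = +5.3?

50.3 cm

m = −d_i/d_o ⇒ d_i = −m·d_o.
1/f = 1/d_o + 1/d_i = 1/d_o − 1/(m·d_o) = (1 − 1/m)/d_o, so d_o = f(1 − 1/m) = (62.00)(1 − 1/(+5.3)) = 50.3 cm.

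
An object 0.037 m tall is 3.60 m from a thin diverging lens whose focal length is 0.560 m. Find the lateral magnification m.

For a diverging lens, f = -0.560 m.
1/d_i = 1/f − 1/d_o = 1/(-0.5600) − 1/(3.60) = -2.063, so d_i = -0.4846 m.
m = −d_i/d_o = −(-0.4846)/(3.60) = +0.135.
The image is virtual, upright and reduced, on the same side as the object.

m = +0.135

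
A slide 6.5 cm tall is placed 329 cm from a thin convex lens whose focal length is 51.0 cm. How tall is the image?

1/d_i = 1/f − 1/d_o = 1/(51.00) − 1/(329) = 0.01657, so d_i = 60.36 cm.
m = −d_i/d_o = -0.1835.
|h_i| = |m|·h_o = 0.1835 × 6.5 = 1.19 cm. The image is real, inverted and reduced, on the far side of the lens.

1.19 cm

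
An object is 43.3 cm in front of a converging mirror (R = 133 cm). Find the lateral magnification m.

m = +2.87

f = R/2 = 133/2 = 66.50 cm.
1/d_i = 1/f − 1/d_o = 1/(66.50) − 1/(43.3) = -0.008057, so d_i = -124.1 cm.
m = −d_i/d_o = −(-124.1)/(43.3) = +2.87.
The image is virtual, upright and enlarged, behind the mirror.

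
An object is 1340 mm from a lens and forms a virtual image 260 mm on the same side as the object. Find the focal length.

f = -323 mm (diverging)

Virtual image ⇒ d_i = −260 mm.
1/f = 1/d_o + 1/d_i = 1/(1340) + 1/(-260) = -0.003100, so f = -323 mm.
Since f is negative, the lens is diverging.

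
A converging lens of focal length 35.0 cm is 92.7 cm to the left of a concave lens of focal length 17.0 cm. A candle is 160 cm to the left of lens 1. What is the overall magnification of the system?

Lens 1: 1/d_i1 = 1/(35.0) − 1/(160) = 0.02232, so d_i1 = 44.80 cm; m₁ = −d_i1/d_o1 = -0.2800.
d_o2 = 92.7 − (44.80) = 47.90 cm.
f₂ = −17.0 cm (diverging).
Lens 2: 1/d_i2 = 1/(-17.0) − 1/(47.90) = -0.07970, so d_i2 = -12.55 cm; m₂ = −d_i2/d_o2 = +0.2619.
m = m₁·m₂ = (-0.2800)(+0.2619) = -0.0733.

m = -0.0733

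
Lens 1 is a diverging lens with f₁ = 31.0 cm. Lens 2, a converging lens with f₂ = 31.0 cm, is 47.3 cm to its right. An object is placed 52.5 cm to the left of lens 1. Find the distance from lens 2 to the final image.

Lens 1 is diverging, so f₁ = −31.0 cm.
Lens 1: 1/d_i1 = 1/f₁ − 1/d_o1 = 1/(-31.0) − 1/(52.5) = -0.05131, so d_i1 = -19.49 cm.
The intermediate image is 19.49 cm to the left of lens 1 (virtual), which is 47.3 − (-19.49) = 66.79 cm to the left of lens 2, so d_o2 = +66.79 cm.
Lens 2: 1/d_i2 = 1/f₂ − 1/d_o2 = 1/(31.0) − 1/(66.79) = 0.01729, so d_i2 = 57.9 cm.
The final image is real, 57.9 cm to the right of lens 2 (overall magnification ≈ -0.32).

57.9 cm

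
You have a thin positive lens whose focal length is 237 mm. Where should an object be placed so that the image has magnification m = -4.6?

289 mm

m = −d_i/d_o ⇒ d_i = −m·d_o.
1/f = 1/d_o + 1/d_i = 1/d_o − 1/(m·d_o) = (1 − 1/m)/d_o, so d_o = f(1 − 1/m) = (237.0)(1 − 1/(-4.6)) = 289 mm.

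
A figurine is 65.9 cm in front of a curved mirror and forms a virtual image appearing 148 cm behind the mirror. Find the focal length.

Virtual image ⇒ d_i = −148 cm.
1/f = 1/d_o + 1/d_i = 1/(65.9) + 1/(-148) = 0.008418, so f = 119 cm.
Since f is positive, the curved mirror is concave.

f = 119 cm (concave)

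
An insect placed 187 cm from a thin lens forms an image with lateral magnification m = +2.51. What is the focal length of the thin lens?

f = 311 cm (converging)

m = −d_i/d_o ⇒ d_i = −m·d_o = −(+2.51)·(187) = -469.4 cm.
1/f = 1/d_o + 1/d_i = 1/(187) + 1/(-469.4) = 0.003217, so f = 311 cm.
Since f is positive, the thin lens is converging.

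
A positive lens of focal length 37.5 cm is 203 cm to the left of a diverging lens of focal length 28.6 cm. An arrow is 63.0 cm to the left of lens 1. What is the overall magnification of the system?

m = -0.303

Lens 1: 1/d_i1 = 1/(37.5) − 1/(63.0) = 0.01079, so d_i1 = 92.65 cm; m₁ = −d_i1/d_o1 = -1.471.
d_o2 = 203 − (92.65) = 110.3 cm.
f₂ = −28.6 cm (diverging).
Lens 2: 1/d_i2 = 1/(-28.6) − 1/(110.3) = -0.04403, so d_i2 = -22.71 cm; m₂ = −d_i2/d_o2 = +0.2059.
m = m₁·m₂ = (-1.471)(+0.2059) = -0.303.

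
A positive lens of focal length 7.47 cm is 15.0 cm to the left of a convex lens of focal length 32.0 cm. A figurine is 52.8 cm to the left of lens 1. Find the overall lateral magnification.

m = -0.205

Lens 1: 1/d_i1 = 1/(7.47) − 1/(52.8) = 0.1149, so d_i1 = 8.701 cm; m₁ = −d_i1/d_o1 = -0.1648.
d_o2 = 15.0 − (8.701) = 6.299 cm.
Lens 2: 1/d_i2 = 1/(32.0) − 1/(6.299) = -0.1275, so d_i2 = -7.843 cm; m₂ = −d_i2/d_o2 = +1.245.
m = m₁·m₂ = (-0.1648)(+1.245) = -0.205.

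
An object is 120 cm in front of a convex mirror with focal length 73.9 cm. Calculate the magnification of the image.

For a convex mirror, f = -73.9 cm.
1/d_i = 1/f − 1/d_o = 1/(-73.90) − 1/(120) = -0.02187, so d_i = -45.73 cm.
m = −d_i/d_o = −(-45.73)/(120) = +0.381.
The image is virtual, upright and reduced, behind the mirror.

m = +0.381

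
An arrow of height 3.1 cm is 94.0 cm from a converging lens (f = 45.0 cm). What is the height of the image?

1/d_i = 1/f − 1/d_o = 1/(45.00) − 1/(94.0) = 0.01158, so d_i = 86.33 cm.
m = −d_i/d_o = -0.9184.
|h_i| = |m|·h_o = 0.9184 × 3.1 = 2.85 cm. The image is real, inverted and reduced, on the far side of the lens.

2.85 cm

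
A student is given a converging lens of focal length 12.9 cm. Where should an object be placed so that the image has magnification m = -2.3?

m = −d_i/d_o ⇒ d_i = −m·d_o.
1/f = 1/d_o + 1/d_i = 1/d_o − 1/(m·d_o) = (1 − 1/m)/d_o, so d_o = f(1 − 1/m) = (12.90)(1 − 1/(-2.3)) = 18.5 cm.

18.5 cm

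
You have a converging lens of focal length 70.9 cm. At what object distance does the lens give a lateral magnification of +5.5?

58.0 cm

m = −d_i/d_o ⇒ d_i = −m·d_o.
1/f = 1/d_o + 1/d_i = 1/d_o − 1/(m·d_o) = (1 − 1/m)/d_o, so d_o = f(1 − 1/m) = (70.90)(1 − 1/(+5.5)) = 58.0 cm.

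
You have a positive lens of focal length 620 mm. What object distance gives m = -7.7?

701 mm

m = −d_i/d_o ⇒ d_i = −m·d_o.
1/f = 1/d_o + 1/d_i = 1/d_o − 1/(m·d_o) = (1 − 1/m)/d_o, so d_o = f(1 − 1/m) = (620.0)(1 − 1/(-7.7)) = 701 mm.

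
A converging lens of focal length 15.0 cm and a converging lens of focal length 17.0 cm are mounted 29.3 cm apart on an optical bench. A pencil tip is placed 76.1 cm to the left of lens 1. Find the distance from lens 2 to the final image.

28.3 cm

Lens 1: 1/d_i1 = 1/f₁ − 1/d_o1 = 1/(15.0) − 1/(76.1) = 0.05353, so d_i1 = 18.68 cm.
The intermediate image is 18.68 cm to the right of lens 1, which is 29.3 − (18.68) = 10.62 cm to the left of lens 2, so d_o2 = +10.62 cm.
Lens 2: 1/d_i2 = 1/f₂ − 1/d_o2 = 1/(17.0) − 1/(10.62) = -0.03534, so d_i2 = -28.3 cm.
The final image is virtual, 28.3 cm to the left of lens 2 (overall magnification ≈ -0.65).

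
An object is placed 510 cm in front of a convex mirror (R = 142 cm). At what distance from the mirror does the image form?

f = R/2 = 142/2 = 71.00 cm; for a convex mirror, f = -71.00 cm.
Mirror equation: 1/s_i = 1/f − 1/s_o = 1/(-71.00) − 1/(510) = -0.01408 − 0.001961 = -0.01605, so s_i = -62.3 cm.
The image is virtual, upright and reduced, behind the mirror.

62.3 cm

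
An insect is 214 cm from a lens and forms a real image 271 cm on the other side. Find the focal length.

Real image ⇒ d_i = +271 cm.
1/f = 1/d_o + 1/d_i = 1/(214) + 1/(271) = 0.008363, so f = 120 cm.
Since f is positive, the lens is converging.

f = 120 cm (converging)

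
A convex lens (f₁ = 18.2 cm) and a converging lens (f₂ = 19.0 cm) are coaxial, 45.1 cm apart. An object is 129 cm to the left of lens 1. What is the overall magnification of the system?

Lens 1: 1/d_i1 = 1/(18.2) − 1/(129) = 0.04719, so d_i1 = 21.19 cm; m₁ = −d_i1/d_o1 = -0.1643.
d_o2 = 45.1 − (21.19) = 23.91 cm.
Lens 2: 1/d_i2 = 1/(19.0) − 1/(23.91) = 0.01081, so d_i2 = 92.52 cm; m₂ = −d_i2/d_o2 = -3.870.
m = m₁·m₂ = (-0.1643)(-3.870) = +0.636.

m = +0.636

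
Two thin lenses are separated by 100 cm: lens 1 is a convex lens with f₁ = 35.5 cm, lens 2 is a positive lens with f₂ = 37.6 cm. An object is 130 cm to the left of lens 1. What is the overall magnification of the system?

m = +1.04

Lens 1: 1/d_i1 = 1/(35.5) − 1/(130) = 0.02048, so d_i1 = 48.84 cm; m₁ = −d_i1/d_o1 = -0.3757.
d_o2 = 100 − (48.84) = 51.16 cm.
Lens 2: 1/d_i2 = 1/(37.6) − 1/(51.16) = 0.007049, so d_i2 = 141.9 cm; m₂ = −d_i2/d_o2 = -2.773.
m = m₁·m₂ = (-0.3757)(-2.773) = +1.04.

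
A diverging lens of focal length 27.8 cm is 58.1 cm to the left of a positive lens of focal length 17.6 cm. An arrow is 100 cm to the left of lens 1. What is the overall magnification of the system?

m = -0.0615

f₁ = −27.8 cm (diverging).
Lens 1: 1/d_i1 = 1/(-27.8) − 1/(100) = -0.04597, so d_i1 = -21.75 cm; m₁ = −d_i1/d_o1 = +0.2175.
d_o2 = 58.1 − (-21.75) = 79.85 cm.
Lens 2: 1/d_i2 = 1/(17.6) − 1/(79.85) = 0.04429, so d_i2 = 22.58 cm; m₂ = −d_i2/d_o2 = -0.2827.
m = m₁·m₂ = (+0.2175)(-0.2827) = -0.0615.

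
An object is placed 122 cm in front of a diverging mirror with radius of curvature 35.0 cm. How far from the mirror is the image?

f = R/2 = 35.0/2 = 17.50 cm; for a diverging mirror, f = -17.50 cm.
Mirror equation: 1/d_i = 1/f − 1/d_o = 1/(-17.50) − 1/(122) = -0.05714 − 0.008197 = -0.06534, so d_i = -15.3 cm.
The image is virtual, upright and reduced, behind the mirror.

15.3 cm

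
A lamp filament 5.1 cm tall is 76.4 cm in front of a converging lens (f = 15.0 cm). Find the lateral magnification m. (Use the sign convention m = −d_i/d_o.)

1/d_i = 1/f − 1/d_o = 1/(15.00) − 1/(76.4) = 0.05358, so d_i = 18.66 cm.
m = −d_i/d_o = −(18.66)/(76.4) = -0.244.
The image is real, inverted and reduced, on the far side of the lens.

m = -0.244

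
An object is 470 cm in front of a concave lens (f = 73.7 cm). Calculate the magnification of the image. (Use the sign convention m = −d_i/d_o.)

For a concave lens, f = -73.7 cm.
1/d_i = 1/f − 1/d_o = 1/(-73.70) − 1/(470) = -0.01570, so d_i = -63.71 cm.
m = −d_i/d_o = −(-63.71)/(470) = +0.136.
The image is virtual, upright and reduced, on the same side as the object.

m = +0.136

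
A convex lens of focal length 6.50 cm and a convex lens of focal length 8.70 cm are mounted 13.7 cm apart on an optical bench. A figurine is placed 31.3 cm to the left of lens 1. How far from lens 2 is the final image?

Lens 1: 1/d_i1 = 1/f₁ − 1/d_o1 = 1/(6.50) − 1/(31.3) = 0.1219, so d_i1 = 8.204 cm.
The intermediate image is 8.204 cm to the right of lens 1, which is 13.7 − (8.204) = 5.496 cm to the left of lens 2, so d_o2 = +5.496 cm.
Lens 2: 1/d_i2 = 1/f₂ − 1/d_o2 = 1/(8.70) − 1/(5.496) = -0.06701, so d_i2 = -14.9 cm.
The final image is virtual, 14.9 cm to the left of lens 2 (overall magnification ≈ -0.71).

14.9 cm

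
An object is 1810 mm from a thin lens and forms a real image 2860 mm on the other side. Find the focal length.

f = 1110 mm (converging)

Real image ⇒ d_i = +2860 mm.
1/f = 1/d_o + 1/d_i = 1/(1810) + 1/(2860) = 0.0009021, so f = 1110 mm.
Since f is positive, the thin lens is converging.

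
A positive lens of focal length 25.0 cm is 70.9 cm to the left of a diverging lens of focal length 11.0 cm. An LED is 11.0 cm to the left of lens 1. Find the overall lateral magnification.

m = +0.193

Lens 1: 1/d_i1 = 1/(25.0) − 1/(11.0) = -0.05091, so d_i1 = -19.64 cm; m₁ = −d_i1/d_o1 = +1.785.
d_o2 = 70.9 − (-19.64) = 90.54 cm.
f₂ = −11.0 cm (diverging).
Lens 2: 1/d_i2 = 1/(-11.0) − 1/(90.54) = -0.1020, so d_i2 = -9.808 cm; m₂ = −d_i2/d_o2 = +0.1083.
m = m₁·m₂ = (+1.785)(+0.1083) = +0.193.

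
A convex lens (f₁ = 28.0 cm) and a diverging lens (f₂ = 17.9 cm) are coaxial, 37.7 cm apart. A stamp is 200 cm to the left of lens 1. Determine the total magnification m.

m = -0.126

Lens 1: 1/d_i1 = 1/(28.0) − 1/(200) = 0.03071, so d_i1 = 32.56 cm; m₁ = −d_i1/d_o1 = -0.1628.
d_o2 = 37.7 − (32.56) = 5.140 cm.
f₂ = −17.9 cm (diverging).
Lens 2: 1/d_i2 = 1/(-17.9) − 1/(5.140) = -0.2504, so d_i2 = -3.993 cm; m₂ = −d_i2/d_o2 = +0.7769.
m = m₁·m₂ = (-0.1628)(+0.7769) = -0.126.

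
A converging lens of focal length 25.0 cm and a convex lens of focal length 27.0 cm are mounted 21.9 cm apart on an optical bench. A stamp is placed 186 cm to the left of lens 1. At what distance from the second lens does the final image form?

5.55 cm

Lens 1: 1/d_i1 = 1/f₁ − 1/d_o1 = 1/(25.0) − 1/(186) = 0.03462, so d_i1 = 28.88 cm.
The intermediate image is 28.88 cm to the right of lens 1, which lies 6.980 cm to the right of lens 2 — a virtual object — so d_o2 = −6.980 cm.
Lens 2: 1/d_i2 = 1/f₂ − 1/d_o2 = 1/(27.0) − 1/(-6.980) = 0.1803, so d_i2 = 5.55 cm.
The final image is real, 5.55 cm to the right of lens 2 (overall magnification ≈ -0.12).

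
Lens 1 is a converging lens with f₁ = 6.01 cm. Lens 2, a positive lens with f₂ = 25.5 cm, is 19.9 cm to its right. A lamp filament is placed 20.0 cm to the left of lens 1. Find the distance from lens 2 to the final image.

20.3 cm

Lens 1: 1/d_i1 = 1/f₁ − 1/d_o1 = 1/(6.01) − 1/(20.0) = 0.1164, so d_i1 = 8.592 cm.
The intermediate image is 8.592 cm to the right of lens 1, which is 19.9 − (8.592) = 11.31 cm to the left of lens 2, so d_o2 = +11.31 cm.
Lens 2: 1/d_i2 = 1/f₂ − 1/d_o2 = 1/(25.5) − 1/(11.31) = -0.04920, so d_i2 = -20.3 cm.
The final image is virtual, 20.3 cm to the left of lens 2 (overall magnification ≈ -0.77).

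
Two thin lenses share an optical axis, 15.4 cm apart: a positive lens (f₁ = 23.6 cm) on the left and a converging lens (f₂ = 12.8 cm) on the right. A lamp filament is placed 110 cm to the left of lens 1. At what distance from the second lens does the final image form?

Lens 1: 1/d_i1 = 1/f₁ − 1/d_o1 = 1/(23.6) − 1/(110) = 0.03328, so d_i1 = 30.05 cm.
The intermediate image is 30.05 cm to the right of lens 1, which lies 14.65 cm to the right of lens 2 — a virtual object — so d_o2 = −14.65 cm.
Lens 2: 1/d_i2 = 1/f₂ − 1/d_o2 = 1/(12.8) − 1/(-14.65) = 0.1464, so d_i2 = 6.83 cm.
The final image is real, 6.83 cm to the right of lens 2 (overall magnification ≈ -0.13).

6.83 cm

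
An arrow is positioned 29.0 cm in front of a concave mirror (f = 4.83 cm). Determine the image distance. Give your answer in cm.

Mirror equation: 1/v = 1/f − 1/u = 1/(4.830) − 1/(29.0) = 0.2070 − 0.03448 = 0.1726, so v = 5.80 cm.
The image is real, inverted and reduced, in front of the mirror.

5.80 cm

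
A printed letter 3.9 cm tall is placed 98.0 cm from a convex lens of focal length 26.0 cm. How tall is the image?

1.41 cm

1/d_i = 1/f − 1/d_o = 1/(26.00) − 1/(98.0) = 0.02826, so d_i = 35.39 cm.
m = −d_i/d_o = -0.3611.
|h_i| = |m|·h_o = 0.3611 × 3.9 = 1.41 cm. The image is real, inverted and reduced, on the far side of the lens.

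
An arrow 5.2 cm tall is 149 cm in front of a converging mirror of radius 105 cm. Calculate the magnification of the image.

m = -0.544

f = R/2 = 105/2 = 52.50 cm.
1/d_i = 1/f − 1/d_o = 1/(52.50) − 1/(149) = 0.01234, so d_i = 81.06 cm.
m = −d_i/d_o = −(81.06)/(149) = -0.544.
The image is real, inverted and reduced, in front of the mirror.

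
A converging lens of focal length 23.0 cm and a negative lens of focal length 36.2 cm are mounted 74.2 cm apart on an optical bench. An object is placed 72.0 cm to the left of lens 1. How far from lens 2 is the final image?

Lens 1: 1/d_i1 = 1/f₁ − 1/d_o1 = 1/(23.0) − 1/(72.0) = 0.02959, so d_i1 = 33.80 cm.
The intermediate image is 33.80 cm to the right of lens 1, which is 74.2 − (33.80) = 40.40 cm to the left of lens 2, so d_o2 = +40.40 cm.
Lens 2 is diverging, so f₂ = −36.2 cm.
Lens 2: 1/d_i2 = 1/f₂ − 1/d_o2 = 1/(-36.2) − 1/(40.40) = -0.05238, so d_i2 = -19.1 cm.
The final image is virtual, 19.1 cm to the left of lens 2 (overall magnification ≈ -0.22).

19.1 cm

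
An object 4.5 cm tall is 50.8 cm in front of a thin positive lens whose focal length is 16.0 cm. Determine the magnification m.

1/d_i = 1/f − 1/d_o = 1/(16.00) − 1/(50.8) = 0.04281, so d_i = 23.36 cm.
m = −d_i/d_o = −(23.36)/(50.8) = -0.460.
The image is real, inverted and reduced, on the far side of the lens.

m = -0.460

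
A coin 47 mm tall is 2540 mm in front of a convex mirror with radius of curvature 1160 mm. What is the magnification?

m = +0.186

f = R/2 = 1160/2 = 580.0 mm; for a convex mirror, f = -580.0 mm.
1/d_i = 1/f − 1/d_o = 1/(-580.0) − 1/(2540) = -0.002118, so d_i = -472.2 mm.
m = −d_i/d_o = −(-472.2)/(2540) = +0.186.
The image is virtual, upright and reduced, behind the mirror.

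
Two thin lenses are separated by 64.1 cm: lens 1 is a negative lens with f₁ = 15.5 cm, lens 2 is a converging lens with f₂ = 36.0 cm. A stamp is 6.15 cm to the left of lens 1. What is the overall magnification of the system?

f₁ = −15.5 cm (diverging).
Lens 1: 1/d_i1 = 1/(-15.5) − 1/(6.15) = -0.2271, so d_i1 = -4.403 cm; m₁ = −d_i1/d_o1 = +0.7159.
d_o2 = 64.1 − (-4.403) = 68.50 cm.
Lens 2: 1/d_i2 = 1/(36.0) − 1/(68.50) = 0.01318, so d_i2 = 75.88 cm; m₂ = −d_i2/d_o2 = -1.108.
m = m₁·m₂ = (+0.7159)(-1.108) = -0.793.

m = -0.793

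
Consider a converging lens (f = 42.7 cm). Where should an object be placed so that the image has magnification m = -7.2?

m = −d_i/d_o ⇒ d_i = −m·d_o.
1/f = 1/d_o + 1/d_i = 1/d_o − 1/(m·d_o) = (1 − 1/m)/d_o, so d_o = f(1 − 1/m) = (42.70)(1 − 1/(-7.2)) = 48.6 cm.

48.6 cm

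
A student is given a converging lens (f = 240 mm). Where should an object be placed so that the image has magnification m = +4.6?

m = −d_i/d_o ⇒ d_i = −m·d_o.
1/f = 1/d_o + 1/d_i = 1/d_o − 1/(m·d_o) = (1 − 1/m)/d_o, so d_o = f(1 − 1/m) = (240.0)(1 − 1/(+4.6)) = 188 mm.

188 mm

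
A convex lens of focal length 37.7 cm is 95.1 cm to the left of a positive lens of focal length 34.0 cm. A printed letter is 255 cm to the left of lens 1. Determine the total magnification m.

Lens 1: 1/d_i1 = 1/(37.7) − 1/(255) = 0.02260, so d_i1 = 44.24 cm; m₁ = −d_i1/d_o1 = -0.1735.
d_o2 = 95.1 − (44.24) = 50.86 cm.
Lens 2: 1/d_i2 = 1/(34.0) − 1/(50.86) = 0.009750, so d_i2 = 102.6 cm; m₂ = −d_i2/d_o2 = -2.017.
m = m₁·m₂ = (-0.1735)(-2.017) = +0.350.

m = +0.350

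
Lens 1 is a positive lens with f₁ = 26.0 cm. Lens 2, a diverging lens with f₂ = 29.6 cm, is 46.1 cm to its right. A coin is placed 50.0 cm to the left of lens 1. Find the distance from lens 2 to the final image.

Lens 1: 1/d_i1 = 1/f₁ − 1/d_o1 = 1/(26.0) − 1/(50.0) = 0.01846, so d_i1 = 54.17 cm.
The intermediate image is 54.17 cm to the right of lens 1, which lies 8.070 cm to the right of lens 2 — a virtual object — so d_o2 = −8.070 cm.
Lens 2 is diverging, so f₂ = −29.6 cm.
Lens 2: 1/d_i2 = 1/f₂ − 1/d_o2 = 1/(-29.6) − 1/(-8.070) = 0.09013, so d_i2 = 11.1 cm.
The final image is real, 11.1 cm to the right of lens 2 (overall magnification ≈ -1.5).

11.1 cm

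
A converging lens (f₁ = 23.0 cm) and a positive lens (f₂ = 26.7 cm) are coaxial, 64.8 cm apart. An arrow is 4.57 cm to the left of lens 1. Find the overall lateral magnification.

Lens 1: 1/d_i1 = 1/(23.0) − 1/(4.57) = -0.1753, so d_i1 = -5.703 cm; m₁ = −d_i1/d_o1 = +1.248.
d_o2 = 64.8 − (-5.703) = 70.50 cm.
Lens 2: 1/d_i2 = 1/(26.7) − 1/(70.50) = 0.02327, so d_i2 = 42.98 cm; m₂ = −d_i2/d_o2 = -0.6096.
m = m₁·m₂ = (+1.248)(-0.6096) = -0.761.

m = -0.761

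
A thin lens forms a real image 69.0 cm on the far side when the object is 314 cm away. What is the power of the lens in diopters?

P = +1.77 D

d_i = +69.0 cm.
1/f = 1/d_o + 1/d_i = 1/(314) + 1/(69.0) = 0.01768 cm⁻¹.
f = 56.57 cm = 0.5657 m, so P = 1/f = +1.77 D.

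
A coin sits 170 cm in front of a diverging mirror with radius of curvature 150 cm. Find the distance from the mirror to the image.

f = R/2 = 150/2 = 75.00 cm; for a diverging mirror, f = -75.00 cm.
Mirror equation: 1/d_i = 1/f − 1/d_o = 1/(-75.00) − 1/(170) = -0.01333 − 0.005882 = -0.01922, so d_i = -52.0 cm.
The image is virtual, upright and reduced, behind the mirror.

52.0 cm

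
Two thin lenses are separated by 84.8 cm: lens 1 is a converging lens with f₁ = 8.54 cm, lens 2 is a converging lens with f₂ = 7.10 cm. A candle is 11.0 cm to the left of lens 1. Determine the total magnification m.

Lens 1: 1/d_i1 = 1/(8.54) − 1/(11.0) = 0.02619, so d_i1 = 38.19 cm; m₁ = −d_i1/d_o1 = -3.472.
d_o2 = 84.8 − (38.19) = 46.61 cm.
Lens 2: 1/d_i2 = 1/(7.10) − 1/(46.61) = 0.1194, so d_i2 = 8.376 cm; m₂ = −d_i2/d_o2 = -0.1797.
m = m₁·m₂ = (-3.472)(-0.1797) = +0.624.

m = +0.624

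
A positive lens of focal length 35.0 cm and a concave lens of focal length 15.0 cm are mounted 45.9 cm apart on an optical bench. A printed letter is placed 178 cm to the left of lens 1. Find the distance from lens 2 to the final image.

Lens 1: 1/d_i1 = 1/f₁ − 1/d_o1 = 1/(35.0) − 1/(178) = 0.02295, so d_i1 = 43.57 cm.
The intermediate image is 43.57 cm to the right of lens 1, which is 45.9 − (43.57) = 2.330 cm to the left of lens 2, so d_o2 = +2.330 cm.
Lens 2 is diverging, so f₂ = −15.0 cm.
Lens 2: 1/d_i2 = 1/f₂ − 1/d_o2 = 1/(-15.0) − 1/(2.330) = -0.4959, so d_i2 = -2.02 cm.
The final image is virtual, 2.02 cm to the left of lens 2 (overall magnification ≈ -0.21).

2.02 cm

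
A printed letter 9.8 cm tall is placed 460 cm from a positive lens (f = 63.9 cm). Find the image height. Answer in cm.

1/d_i = 1/f − 1/d_o = 1/(63.90) − 1/(460) = 0.01348, so d_i = 74.21 cm.
m = −d_i/d_o = -0.1613.
|h_i| = |m|·h_o = 0.1613 × 9.8 = 1.58 cm. The image is real, inverted and reduced, on the far side of the lens.

1.58 cm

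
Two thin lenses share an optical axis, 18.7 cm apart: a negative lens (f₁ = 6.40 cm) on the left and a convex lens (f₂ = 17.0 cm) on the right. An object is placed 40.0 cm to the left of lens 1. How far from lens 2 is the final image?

57.0 cm

Lens 1 is diverging, so f₁ = −6.40 cm.
Lens 1: 1/d_i1 = 1/f₁ − 1/d_o1 = 1/(-6.40) − 1/(40.0) = -0.1812, so d_i1 = -5.517 cm.
The intermediate image is 5.517 cm to the left of lens 1 (virtual), which is 18.7 − (-5.517) = 24.22 cm to the left of lens 2, so d_o2 = +24.22 cm.
Lens 2: 1/d_i2 = 1/f₂ − 1/d_o2 = 1/(17.0) − 1/(24.22) = 0.01754, so d_i2 = 57.0 cm.
The final image is real, 57.0 cm to the right of lens 2 (overall magnification ≈ -0.32).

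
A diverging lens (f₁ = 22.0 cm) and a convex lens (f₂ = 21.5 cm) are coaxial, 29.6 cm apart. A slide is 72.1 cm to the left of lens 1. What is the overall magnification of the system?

m = -0.201

f₁ = −22.0 cm (diverging).
Lens 1: 1/d_i1 = 1/(-22.0) − 1/(72.1) = -0.05932, so d_i1 = -16.86 cm; m₁ = −d_i1/d_o1 = +0.2338.
d_o2 = 29.6 − (-16.86) = 46.46 cm.
Lens 2: 1/d_i2 = 1/(21.5) − 1/(46.46) = 0.02499, so d_i2 = 40.02 cm; m₂ = −d_i2/d_o2 = -0.8614.
m = m₁·m₂ = (+0.2338)(-0.8614) = -0.201.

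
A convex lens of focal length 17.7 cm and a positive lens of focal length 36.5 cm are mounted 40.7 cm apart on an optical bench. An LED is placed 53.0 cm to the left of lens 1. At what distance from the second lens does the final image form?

Lens 1: 1/d_i1 = 1/f₁ − 1/d_o1 = 1/(17.7) − 1/(53.0) = 0.03763, so d_i1 = 26.58 cm.
The intermediate image is 26.58 cm to the right of lens 1, which is 40.7 − (26.58) = 14.12 cm to the left of lens 2, so d_o2 = +14.12 cm.
Lens 2: 1/d_i2 = 1/f₂ − 1/d_o2 = 1/(36.5) − 1/(14.12) = -0.04342, so d_i2 = -23.0 cm.
The final image is virtual, 23.0 cm to the left of lens 2 (overall magnification ≈ -0.82).

23.0 cm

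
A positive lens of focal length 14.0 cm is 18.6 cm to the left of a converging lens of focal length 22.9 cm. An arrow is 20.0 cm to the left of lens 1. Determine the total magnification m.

Lens 1: 1/d_i1 = 1/(14.0) − 1/(20.0) = 0.02143, so d_i1 = 46.67 cm; m₁ = −d_i1/d_o1 = -2.333.
d_o2 = 18.6 − (46.67) = -28.07 cm (virtual object).
Lens 2: 1/d_i2 = 1/(22.9) − 1/(-28.07) = 0.07929, so d_i2 = 12.61 cm; m₂ = −d_i2/d_o2 = +0.4493.
m = m₁·m₂ = (-2.333)(+0.4493) = -1.05.

m = -1.05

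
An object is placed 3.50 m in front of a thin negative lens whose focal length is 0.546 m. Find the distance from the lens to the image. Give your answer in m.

0.472 m

For a negative lens, f = -0.546 m.
Lens equation: 1/s_i = 1/f − 1/s_o = 1/(-0.5460) − 1/(3.50) = -1.832 − 0.2857 = -2.117, so s_i = -0.472 m.
The image is virtual, upright and reduced, on the same side as the object.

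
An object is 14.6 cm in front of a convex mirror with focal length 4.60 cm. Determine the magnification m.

For a convex mirror, f = -4.60 cm.
1/d_i = 1/f − 1/d_o = 1/(-4.600) − 1/(14.6) = -0.2859, so d_i = -3.498 cm.
m = −d_i/d_o = −(-3.498)/(14.6) = +0.240.
The image is virtual, upright and reduced, behind the mirror.

m = +0.240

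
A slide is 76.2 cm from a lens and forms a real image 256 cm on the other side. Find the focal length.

Real image ⇒ d_i = +256 cm.
1/f = 1/d_o + 1/d_i = 1/(76.2) + 1/(256) = 0.01703, so f = 58.7 cm.
Since f is positive, the lens is converging.

f = 58.7 cm (converging)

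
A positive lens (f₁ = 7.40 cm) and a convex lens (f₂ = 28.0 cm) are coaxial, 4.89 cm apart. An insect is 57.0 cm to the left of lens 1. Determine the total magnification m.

m = -0.132

Lens 1: 1/d_i1 = 1/(7.40) − 1/(57.0) = 0.1176, so d_i1 = 8.504 cm; m₁ = −d_i1/d_o1 = -0.1492.
d_o2 = 4.89 − (8.504) = -3.614 cm (virtual object).
Lens 2: 1/d_i2 = 1/(28.0) − 1/(-3.614) = 0.3124, so d_i2 = 3.201 cm; m₂ = −d_i2/d_o2 = +0.8857.
m = m₁·m₂ = (-0.1492)(+0.8857) = -0.132.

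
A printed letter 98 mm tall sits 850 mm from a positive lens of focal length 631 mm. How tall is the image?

1/d_i = 1/f − 1/d_o = 1/(631.0) − 1/(850) = 0.0004083, so d_i = 2449 mm.
m = −d_i/d_o = -2.881.
|h_i| = |m|·h_o = 2.881 × 98 = 282 mm. The image is real, inverted and enlarged, on the far side of the lens.

282 mm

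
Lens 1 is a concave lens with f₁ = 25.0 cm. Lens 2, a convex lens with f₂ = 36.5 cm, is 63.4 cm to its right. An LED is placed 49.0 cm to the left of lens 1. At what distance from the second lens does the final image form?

67.2 cm

Lens 1 is diverging, so f₁ = −25.0 cm.
Lens 1: 1/d_i1 = 1/f₁ − 1/d_o1 = 1/(-25.0) − 1/(49.0) = -0.06041, so d_i1 = -16.55 cm.
The intermediate image is 16.55 cm to the left of lens 1 (virtual), which is 63.4 − (-16.55) = 79.95 cm to the left of lens 2, so d_o2 = +79.95 cm.
Lens 2: 1/d_i2 = 1/f₂ − 1/d_o2 = 1/(36.5) − 1/(79.95) = 0.01489, so d_i2 = 67.2 cm.
The final image is real, 67.2 cm to the right of lens 2 (overall magnification ≈ -0.28).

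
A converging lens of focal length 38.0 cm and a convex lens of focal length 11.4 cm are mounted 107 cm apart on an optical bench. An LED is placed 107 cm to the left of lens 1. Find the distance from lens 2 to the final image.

Lens 1: 1/d_i1 = 1/f₁ − 1/d_o1 = 1/(38.0) − 1/(107) = 0.01697, so d_i1 = 58.93 cm.
The intermediate image is 58.93 cm to the right of lens 1, which is 107 − (58.93) = 48.07 cm to the left of lens 2, so d_o2 = +48.07 cm.
Lens 2: 1/d_i2 = 1/f₂ − 1/d_o2 = 1/(11.4) − 1/(48.07) = 0.06692, so d_i2 = 14.9 cm.
The final image is real, 14.9 cm to the right of lens 2 (overall magnification ≈ 0.17).

14.9 cm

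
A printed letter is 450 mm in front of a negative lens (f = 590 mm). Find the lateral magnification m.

m = +0.567

For a negative lens, f = -590 mm.
1/d_i = 1/f − 1/d_o = 1/(-590.0) − 1/(450) = -0.003917, so d_i = -255.3 mm.
m = −d_i/d_o = −(-255.3)/(450) = +0.567.
The image is virtual, upright and reduced, on the same side as the object.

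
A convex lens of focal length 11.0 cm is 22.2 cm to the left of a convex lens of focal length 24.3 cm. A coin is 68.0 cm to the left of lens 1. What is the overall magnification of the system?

Lens 1: 1/d_i1 = 1/(11.0) − 1/(68.0) = 0.07620, so d_i1 = 13.12 cm; m₁ = −d_i1/d_o1 = -0.1929.
d_o2 = 22.2 − (13.12) = 9.080 cm.
Lens 2: 1/d_i2 = 1/(24.3) − 1/(9.080) = -0.06898, so d_i2 = -14.50 cm; m₂ = −d_i2/d_o2 = +1.597.
m = m₁·m₂ = (-0.1929)(+1.597) = -0.308.

m = -0.308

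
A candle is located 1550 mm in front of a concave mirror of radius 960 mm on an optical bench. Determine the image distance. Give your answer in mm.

f = R/2 = 960/2 = 480.0 mm.
Mirror equation: 1/v = 1/f − 1/u = 1/(480.0) − 1/(1550) = 0.002083 − 0.0006452 = 0.001438, so v = 695 mm.
The image is real, inverted and reduced, in front of the mirror.

695 mm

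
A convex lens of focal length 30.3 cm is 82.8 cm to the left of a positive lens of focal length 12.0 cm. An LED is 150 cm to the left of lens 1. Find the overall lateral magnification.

m = +0.0925

Lens 1: 1/d_i1 = 1/(30.3) − 1/(150) = 0.02634, so d_i1 = 37.97 cm; m₁ = −d_i1/d_o1 = -0.2531.
d_o2 = 82.8 − (37.97) = 44.83 cm.
Lens 2: 1/d_i2 = 1/(12.0) − 1/(44.83) = 0.06103, so d_i2 = 16.39 cm; m₂ = −d_i2/d_o2 = -0.3655.
m = m₁·m₂ = (-0.2531)(-0.3655) = +0.0925.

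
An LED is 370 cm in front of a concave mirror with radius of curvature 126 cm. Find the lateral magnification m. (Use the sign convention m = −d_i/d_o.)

m = -0.205

f = R/2 = 126/2 = 63.00 cm.
1/d_i = 1/f − 1/d_o = 1/(63.00) − 1/(370) = 0.01317, so d_i = 75.93 cm.
m = −d_i/d_o = −(75.93)/(370) = -0.205.
The image is real, inverted and reduced, in front of the mirror.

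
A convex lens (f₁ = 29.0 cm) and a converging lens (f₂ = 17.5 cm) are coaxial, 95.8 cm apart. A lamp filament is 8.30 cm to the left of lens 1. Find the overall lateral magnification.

Lens 1: 1/d_i1 = 1/(29.0) − 1/(8.30) = -0.08600, so d_i1 = -11.63 cm; m₁ = −d_i1/d_o1 = +1.401.
d_o2 = 95.8 − (-11.63) = 107.4 cm.
Lens 2: 1/d_i2 = 1/(17.5) − 1/(107.4) = 0.04783, so d_i2 = 20.91 cm; m₂ = −d_i2/d_o2 = -0.1947.
m = m₁·m₂ = (+1.401)(-0.1947) = -0.273.

m = -0.273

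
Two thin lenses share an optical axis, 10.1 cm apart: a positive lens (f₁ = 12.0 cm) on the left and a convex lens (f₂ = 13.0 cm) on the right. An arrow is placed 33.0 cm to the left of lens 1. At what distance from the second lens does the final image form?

5.23 cm

Lens 1: 1/d_i1 = 1/f₁ − 1/d_o1 = 1/(12.0) − 1/(33.0) = 0.05303, so d_i1 = 18.86 cm.
The intermediate image is 18.86 cm to the right of lens 1, which lies 8.760 cm to the right of lens 2 — a virtual object — so d_o2 = −8.760 cm.
Lens 2: 1/d_i2 = 1/f₂ − 1/d_o2 = 1/(13.0) − 1/(-8.760) = 0.1911, so d_i2 = 5.23 cm.
The final image is real, 5.23 cm to the right of lens 2 (overall magnification ≈ -0.34).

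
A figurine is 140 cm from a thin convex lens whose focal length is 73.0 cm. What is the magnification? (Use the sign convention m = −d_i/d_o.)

m = -1.09

1/d_i = 1/f − 1/d_o = 1/(73.00) − 1/(140) = 0.006556, so d_i = 152.5 cm.
m = −d_i/d_o = −(152.5)/(140) = -1.09.
The image is real, inverted and enlarged, on the far side of the lens.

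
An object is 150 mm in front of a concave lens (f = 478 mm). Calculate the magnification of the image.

m = +0.761

For a concave lens, f = -478 mm.
1/d_i = 1/f − 1/d_o = 1/(-478.0) − 1/(150) = -0.008759, so d_i = -114.2 mm.
m = −d_i/d_o = −(-114.2)/(150) = +0.761.
The image is virtual, upright and reduced, on the same side as the object.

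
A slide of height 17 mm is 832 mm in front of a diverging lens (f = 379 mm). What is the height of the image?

For a diverging lens, f = -379 mm.
1/d_i = 1/f − 1/d_o = 1/(-379.0) − 1/(832) = -0.003840, so d_i = -260.4 mm.
m = −d_i/d_o = +0.3130.
|h_i| = |m|·h_o = 0.3130 × 17 = 5.32 mm. The image is virtual, upright and reduced, on the same side as the object.

5.32 mm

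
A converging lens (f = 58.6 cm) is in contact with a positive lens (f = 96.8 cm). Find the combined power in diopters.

P = +2.74 D

P₁ = 1/f₁ = 1/(0.586 m) = +1.706 D; P₂ = 1/f₂ = 1/(0.968 m) = +1.033 D.
For thin lenses in contact, P = P₁ + P₂ = (+1.706) + (+1.033) = +2.74 D.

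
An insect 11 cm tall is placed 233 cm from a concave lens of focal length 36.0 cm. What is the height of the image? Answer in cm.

For a concave lens, f = -36.0 cm.
1/d_i = 1/f − 1/d_o = 1/(-36.00) − 1/(233) = -0.03207, so d_i = -31.18 cm.
m = −d_i/d_o = +0.1338.
|h_i| = |m|·h_o = 0.1338 × 11 = 1.47 cm. The image is virtual, upright and reduced, on the same side as the object.

1.47 cm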